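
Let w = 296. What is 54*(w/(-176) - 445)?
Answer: -265329/11 ≈ -24121.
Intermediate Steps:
54*(w/(-176) - 445) = 54*(296/(-176) - 445) = 54*(296*(-1/176) - 445) = 54*(-37/22 - 445) = 54*(-9827/22) = -265329/11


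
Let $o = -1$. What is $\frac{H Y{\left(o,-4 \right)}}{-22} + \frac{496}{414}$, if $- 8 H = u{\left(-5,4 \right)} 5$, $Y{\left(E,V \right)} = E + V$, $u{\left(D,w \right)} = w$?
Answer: $\frac{5737}{9108} \approx 0.62989$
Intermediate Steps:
$H = - \frac{5}{2}$ ($H = - \frac{4 \cdot 5}{8} = \left(- \frac{1}{8}\right) 20 = - \frac{5}{2} \approx -2.5$)
$\frac{H Y{\left(o,-4 \right)}}{-22} + \frac{496}{414} = \frac{\left(- \frac{5}{2}\right) \left(-1 - 4\right)}{-22} + \frac{496}{414} = \left(- \frac{5}{2}\right) \left(-5\right) \left(- \frac{1}{22}\right) + 496 \cdot \frac{1}{414} = \frac{25}{2} \left(- \frac{1}{22}\right) + \frac{248}{207} = - \frac{25}{44} + \frac{248}{207} = \frac{5737}{9108}$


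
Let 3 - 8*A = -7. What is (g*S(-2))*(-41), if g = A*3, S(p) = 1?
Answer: -615/4 ≈ -153.75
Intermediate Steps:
A = 5/4 (A = 3/8 - 1/8*(-7) = 3/8 + 7/8 = 5/4 ≈ 1.2500)
g = 15/4 (g = (5/4)*3 = 15/4 ≈ 3.7500)
(g*S(-2))*(-41) = ((15/4)*1)*(-41) = (15/4)*(-41) = -615/4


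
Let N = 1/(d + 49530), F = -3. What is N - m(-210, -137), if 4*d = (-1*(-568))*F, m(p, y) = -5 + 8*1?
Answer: -147311/49104 ≈ -3.0000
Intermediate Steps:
m(p, y) = 3 (m(p, y) = -5 + 8 = 3)
d = -426 (d = (-1*(-568)*(-3))/4 = (568*(-3))/4 = (¼)*(-1704) = -426)
N = 1/49104 (N = 1/(-426 + 49530) = 1/49104 ≈ 2.0365e-5)
N - m(-210, -137) = 1/49104 - 1*3 = 1/49104 - 3 = -147311/49104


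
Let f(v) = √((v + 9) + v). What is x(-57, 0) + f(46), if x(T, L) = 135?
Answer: 135 + √101 ≈ 145.05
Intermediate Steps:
f(v) = √(9 + 2*v) (f(v) = √((9 + v) + v) = √(9 + 2*v))
x(-57, 0) + f(46) = 135 + √(9 + 2*46) = 135 + √(9 + 92) = 135 + √101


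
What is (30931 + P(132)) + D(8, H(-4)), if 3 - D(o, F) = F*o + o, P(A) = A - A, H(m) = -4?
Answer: 30958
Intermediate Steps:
P(A) = 0
D(o, F) = 3 - o - F*o (D(o, F) = 3 - (F*o + o) = 3 - (o + F*o) = 3 + (-o - F*o) = 3 - o - F*o)
(30931 + P(132)) + D(8, H(-4)) = (30931 + 0) + (3 - 1*8 - 1*(-4)*8) = 30931 + (3 - 8 + 32) = 30931 + 27 = 30958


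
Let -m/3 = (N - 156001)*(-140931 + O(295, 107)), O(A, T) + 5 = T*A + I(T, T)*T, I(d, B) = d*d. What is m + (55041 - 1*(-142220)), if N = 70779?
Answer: 285239594813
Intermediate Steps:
I(d, B) = d²
O(A, T) = -5 + T³ + A*T (O(A, T) = -5 + (T*A + T²*T) = -5 + (A*T + T³) = -5 + (T³ + A*T) = -5 + T³ + A*T)
m = 285239397552 (m = -3*(70779 - 156001)*(-140931 + (-5 + 107³ + 295*107)) = -(-255666)*(-140931 + (-5 + 1225043 + 31565)) = -(-255666)*(-140931 + 1256603) = -(-255666)*1115672 = -3*(-95079799184) = 285239397552)
m + (55041 - 1*(-142220)) = 285239397552 + (55041 - 1*(-142220)) = 285239397552 + (55041 + 142220) = 285239397552 + 197261 = 285239594813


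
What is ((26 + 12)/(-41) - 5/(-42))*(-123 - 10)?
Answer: 26429/246 ≈ 107.43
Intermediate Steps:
((26 + 12)/(-41) - 5/(-42))*(-123 - 10) = (38*(-1/41) - 5*(-1/42))*(-133) = (-38/41 + 5/42)*(-133) = -1391/1722*(-133) = 26429/246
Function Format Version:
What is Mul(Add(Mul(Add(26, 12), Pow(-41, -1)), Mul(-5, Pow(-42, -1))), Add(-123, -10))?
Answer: Rational(26429, 246) ≈ 107.43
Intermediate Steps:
Mul(Add(Mul(Add(26, 12), Pow(-41, -1)), Mul(-5, Pow(-42, -1))), Add(-123, -10)) = Mul(Add(Mul(38, Rational(-1, 41)), Mul(-5, Rational(-1, 42))), -133) = Mul(Add(Rational(-38, 41), Rational(5, 42)), -133) = Mul(Rational(-1391, 1722), -133) = Rational(26429, 246)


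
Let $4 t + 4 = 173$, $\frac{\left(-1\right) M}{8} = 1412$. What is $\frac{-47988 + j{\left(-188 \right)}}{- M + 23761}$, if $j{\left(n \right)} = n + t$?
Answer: $- \frac{192535}{140228} \approx -1.373$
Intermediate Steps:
$M = -11296$ ($M = \left(-8\right) 1412 = -11296$)
$t = \frac{169}{4}$ ($t = -1 + \frac{1}{4} \cdot 173 = -1 + \frac{173}{4} = \frac{169}{4} \approx 42.25$)
$j{\left(n \right)} = \frac{169}{4} + n$ ($j{\left(n \right)} = n + \frac{169}{4} = \frac{169}{4} + n$)
$\frac{-47988 + j{\left(-188 \right)}}{- M + 23761} = \frac{-47988 + \left(\frac{169}{4} - 188\right)}{\left(-1\right) \left(-11296\right) + 23761} = \frac{-47988 - \frac{583}{4}}{11296 + 23761} = - \frac{192535}{4 \cdot 35057} = \left(- \frac{192535}{4}\right) \frac{1}{35057} = - \frac{192535}{140228}$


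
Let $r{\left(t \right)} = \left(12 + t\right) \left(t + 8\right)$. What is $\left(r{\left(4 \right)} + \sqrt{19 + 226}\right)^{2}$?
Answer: $37109 + 2688 \sqrt{5} \approx 43120.0$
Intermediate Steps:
$r{\left(t \right)} = \left(8 + t\right) \left(12 + t\right)$ ($r{\left(t \right)} = \left(12 + t\right) \left(8 + t\right) = \left(8 + t\right) \left(12 + t\right)$)
$\left(r{\left(4 \right)} + \sqrt{19 + 226}\right)^{2} = \left(\left(96 + 4^{2} + 20 \cdot 4\right) + \sqrt{19 + 226}\right)^{2} = \left(\left(96 + 16 + 80\right) + \sqrt{245}\right)^{2} = \left(192 + 7 \sqrt{5}\right)^{2}$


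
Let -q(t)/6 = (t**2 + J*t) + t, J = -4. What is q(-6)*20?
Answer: -6480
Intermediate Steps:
q(t) = -6*t**2 + 18*t (q(t) = -6*((t**2 - 4*t) + t) = -6*(t**2 - 3*t) = -6*t**2 + 18*t)
q(-6)*20 = (6*(-6)*(3 - 1*(-6)))*20 = (6*(-6)*(3 + 6))*20 = (6*(-6)*9)*20 = -324*20 = -6480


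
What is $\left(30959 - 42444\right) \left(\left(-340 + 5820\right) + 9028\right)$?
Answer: $-166624380$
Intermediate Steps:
$\left(30959 - 42444\right) \left(\left(-340 + 5820\right) + 9028\right) = - 11485 \left(5480 + 9028\right) = \left(-11485\right) 14508 = -166624380$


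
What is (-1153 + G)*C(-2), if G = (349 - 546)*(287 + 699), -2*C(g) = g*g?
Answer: 390790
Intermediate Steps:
C(g) = -g²/2 (C(g) = -g*g/2 = -g²/2)
G = -194242 (G = -197*986 = -194242)
(-1153 + G)*C(-2) = (-1153 - 194242)*(-½*(-2)²) = -(-195395)*4/2 = -195395*(-2) = 390790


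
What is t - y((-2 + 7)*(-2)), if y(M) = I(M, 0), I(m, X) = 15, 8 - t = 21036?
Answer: -21043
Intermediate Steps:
t = -21028 (t = 8 - 1*21036 = 8 - 21036 = -21028)
y(M) = 15
t - y((-2 + 7)*(-2)) = -21028 - 1*15 = -21028 - 15 = -21043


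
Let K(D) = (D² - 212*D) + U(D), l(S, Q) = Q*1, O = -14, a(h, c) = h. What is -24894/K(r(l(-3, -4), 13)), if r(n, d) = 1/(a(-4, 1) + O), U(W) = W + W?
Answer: -8065656/3781 ≈ -2133.2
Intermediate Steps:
U(W) = 2*W
l(S, Q) = Q
r(n, d) = -1/18 (r(n, d) = 1/(-4 - 14) = 1/(-18) = -1/18)
K(D) = D² - 210*D (K(D) = (D² - 212*D) + 2*D = D² - 210*D)
-24894/K(r(l(-3, -4), 13)) = -24894*(-18/(-210 - 1/18)) = -24894/((-1/18*(-3781/18))) = -24894/3781/324 = -24894*324/3781 = -8065656/3781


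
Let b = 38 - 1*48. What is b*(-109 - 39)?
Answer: 1480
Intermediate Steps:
b = -10 (b = 38 - 48 = -10)
b*(-109 - 39) = -10*(-109 - 39) = -10*(-148) = 1480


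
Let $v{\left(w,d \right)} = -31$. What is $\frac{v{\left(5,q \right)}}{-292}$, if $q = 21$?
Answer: $\frac{31}{292} \approx 0.10616$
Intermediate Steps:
$\frac{v{\left(5,q \right)}}{-292} = - \frac{31}{-292} = \left(-31\right) \left(- \frac{1}{292}\right) = \frac{31}{292}$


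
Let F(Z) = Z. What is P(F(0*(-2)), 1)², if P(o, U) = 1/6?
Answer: 1/36 ≈ 0.027778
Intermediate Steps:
P(o, U) = ⅙
P(F(0*(-2)), 1)² = (⅙)² = 1/36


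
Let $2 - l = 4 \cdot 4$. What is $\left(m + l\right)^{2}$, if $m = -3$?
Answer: $289$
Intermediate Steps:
$l = -14$ ($l = 2 - 4 \cdot 4 = 2 - 16 = -14$)
$\left(m + l\right)^{2} = \left(-3 - 14\right)^{2} = \left(-17\right)^{2} = 289$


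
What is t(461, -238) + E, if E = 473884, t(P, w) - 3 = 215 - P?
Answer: 473641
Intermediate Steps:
t(P, w) = 218 - P (t(P, w) = 3 + (215 - P) = 218 - P)
t(461, -238) + E = (218 - 1*461) + 473884 = (218 - 461) + 473884 = -243 + 473884 = 473641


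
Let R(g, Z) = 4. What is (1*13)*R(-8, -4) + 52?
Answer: 104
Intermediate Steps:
(1*13)*R(-8, -4) + 52 = (1*13)*4 + 52 = 13*4 + 52 = 52 + 52 = 104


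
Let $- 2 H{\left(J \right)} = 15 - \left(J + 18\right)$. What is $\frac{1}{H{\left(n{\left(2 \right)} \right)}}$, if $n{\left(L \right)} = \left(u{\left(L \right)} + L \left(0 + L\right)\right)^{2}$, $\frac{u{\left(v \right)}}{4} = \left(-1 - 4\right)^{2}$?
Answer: $\frac{2}{10819} \approx 0.00018486$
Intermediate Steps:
$u{\left(v \right)} = 100$ ($u{\left(v \right)} = 4 \left(-1 - 4\right)^{2} = 4 \left(-5\right)^{2} = 4 \cdot 25 = 100$)
$n{\left(L \right)} = \left(100 + L^{2}\right)^{2}$ ($n{\left(L \right)} = \left(100 + L \left(0 + L\right)\right)^{2} = \left(100 + L L\right)^{2} = \left(100 + L^{2}\right)^{2}$)
$H{\left(J \right)} = \frac{3}{2} + \frac{J}{2}$ ($H{\left(J \right)} = - \frac{15 - \left(J + 18\right)}{2} = - \frac{15 - \left(18 + J\right)}{2} = - \frac{-3 - J}{2} = \frac{3}{2} + \frac{J}{2}$)
$\frac{1}{H{\left(n{\left(2 \right)} \right)}} = \frac{1}{\frac{3}{2} + \frac{\left(100 + 2^{2}\right)^{2}}{2}} = \frac{1}{\frac{3}{2} + \frac{\left(100 + 4\right)^{2}}{2}} = \frac{1}{\frac{3}{2} + \frac{104^{2}}{2}} = \frac{1}{\frac{3}{2} + \frac{1}{2} \cdot 10816} = \frac{1}{\frac{3}{2} + 5408} = \frac{1}{\frac{10819}{2}} = \frac{2}{10819}$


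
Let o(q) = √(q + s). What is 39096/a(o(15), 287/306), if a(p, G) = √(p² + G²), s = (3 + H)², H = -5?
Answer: 11963376*√1861453/1861453 ≈ 8768.5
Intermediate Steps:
s = 4 (s = (3 - 5)² = (-2)² = 4)
o(q) = √(4 + q) (o(q) = √(q + 4) = √(4 + q))
a(p, G) = √(G² + p²)
39096/a(o(15), 287/306) = 39096/(√((287/306)² + (√(4 + 15))²)) = 39096/(√((287*(1/306))² + (√19)²)) = 39096/(√((287/306)² + 19)) = 39096/(√(82369/93636 + 19)) = 39096/(√(1861453/93636)) = 39096/((√1861453/306)) = 39096*(306*√1861453/1861453) = 11963376*√1861453/1861453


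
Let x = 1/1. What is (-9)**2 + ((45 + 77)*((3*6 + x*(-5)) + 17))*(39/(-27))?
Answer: -15617/3 ≈ -5205.7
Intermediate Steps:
x = 1
(-9)**2 + ((45 + 77)*((3*6 + x*(-5)) + 17))*(39/(-27)) = (-9)**2 + ((45 + 77)*((3*6 + 1*(-5)) + 17))*(39/(-27)) = 81 + (122*((18 - 5) + 17))*(39*(-1/27)) = 81 + (122*(13 + 17))*(-13/9) = 81 + (122*30)*(-13/9) = 81 + 3660*(-13/9) = 81 - 15860/3 = -15617/3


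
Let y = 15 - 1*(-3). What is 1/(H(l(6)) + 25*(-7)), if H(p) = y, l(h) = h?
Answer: -1/157 ≈ -0.0063694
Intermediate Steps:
y = 18 (y = 15 + 3 = 18)
H(p) = 18
1/(H(l(6)) + 25*(-7)) = 1/(18 + 25*(-7)) = 1/(18 - 175) = 1/(-157) = -1/157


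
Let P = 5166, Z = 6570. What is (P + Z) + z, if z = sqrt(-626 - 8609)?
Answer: 11736 + I*sqrt(9235) ≈ 11736.0 + 96.099*I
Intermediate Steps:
z = I*sqrt(9235) (z = sqrt(-9235) = I*sqrt(9235) ≈ 96.099*I)
(P + Z) + z = (5166 + 6570) + I*sqrt(9235) = 11736 + I*sqrt(9235)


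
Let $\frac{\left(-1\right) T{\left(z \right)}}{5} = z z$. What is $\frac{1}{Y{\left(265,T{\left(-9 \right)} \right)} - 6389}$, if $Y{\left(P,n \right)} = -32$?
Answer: $- \frac{1}{6421} \approx -0.00015574$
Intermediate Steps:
$T{\left(z \right)} = - 5 z^{2}$ ($T{\left(z \right)} = - 5 z z = - 5 z^{2}$)
$\frac{1}{Y{\left(265,T{\left(-9 \right)} \right)} - 6389} = \frac{1}{-32 - 6389} = \frac{1}{-6421} = - \frac{1}{6421}$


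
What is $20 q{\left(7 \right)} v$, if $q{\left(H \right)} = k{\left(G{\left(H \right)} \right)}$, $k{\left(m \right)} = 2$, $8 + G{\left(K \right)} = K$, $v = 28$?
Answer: $1120$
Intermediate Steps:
$G{\left(K \right)} = -8 + K$
$q{\left(H \right)} = 2$
$20 q{\left(7 \right)} v = 20 \cdot 2 \cdot 28 = 40 \cdot 28 = 1120$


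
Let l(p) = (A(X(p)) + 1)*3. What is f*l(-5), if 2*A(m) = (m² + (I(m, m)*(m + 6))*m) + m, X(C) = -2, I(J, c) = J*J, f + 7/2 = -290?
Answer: 12327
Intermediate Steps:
f = -587/2 (f = -7/2 - 290 = -587/2 ≈ -293.50)
I(J, c) = J²
A(m) = m/2 + m²/2 + m³*(6 + m)/2 (A(m) = ((m² + (m²*(m + 6))*m) + m)/2 = ((m² + (m²*(6 + m))*m) + m)/2 = ((m² + m³*(6 + m)) + m)/2 = (m + m² + m³*(6 + m))/2 = m/2 + m²/2 + m³*(6 + m)/2)
l(p) = -42 (l(p) = ((½)*(-2)*(1 - 2 + (-2)³ + 6*(-2)²) + 1)*3 = ((½)*(-2)*(1 - 2 - 8 + 6*4) + 1)*3 = ((½)*(-2)*(1 - 2 - 8 + 24) + 1)*3 = ((½)*(-2)*15 + 1)*3 = (-15 + 1)*3 = -14*3 = -42)
f*l(-5) = -587/2*(-42) = 12327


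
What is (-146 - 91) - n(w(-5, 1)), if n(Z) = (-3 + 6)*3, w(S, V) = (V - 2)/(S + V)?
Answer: -246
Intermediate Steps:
w(S, V) = (-2 + V)/(S + V)
n(Z) = 9 (n(Z) = 3*3 = 9)
(-146 - 91) - n(w(-5, 1)) = (-146 - 91) - 1*9 = -237 - 9 = -246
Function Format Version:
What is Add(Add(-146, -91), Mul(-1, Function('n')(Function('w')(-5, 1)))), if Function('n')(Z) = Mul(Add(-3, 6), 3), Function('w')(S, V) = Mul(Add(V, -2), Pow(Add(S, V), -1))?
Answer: -246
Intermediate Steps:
Function('w')(S, V) = Mul(Pow(Add(S, V), -1), Add(-2, V)) (Function('w')(S, V) = Mul(Add(-2, V), Pow(Add(S, V), -1)) = Mul(Pow(Add(S, V), -1), Add(-2, V)))
Function('n')(Z) = 9 (Function('n')(Z) = Mul(3, 3) = 9)
Add(Add(-146, -91), Mul(-1, Function('n')(Function('w')(-5, 1)))) = Add(Add(-146, -91), Mul(-1, 9)) = Add(-237, -9) = -246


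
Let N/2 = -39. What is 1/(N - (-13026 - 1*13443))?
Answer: 1/26391 ≈ 3.7892e-5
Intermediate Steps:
N = -78 (N = 2*(-39) = -78)
1/(N - (-13026 - 1*13443)) = 1/(-78 - (-13026 - 1*13443)) = 1/(-78 - (-13026 - 13443)) = 1/(-78 - 1*(-26469)) = 1/(-78 + 26469) = 1/26391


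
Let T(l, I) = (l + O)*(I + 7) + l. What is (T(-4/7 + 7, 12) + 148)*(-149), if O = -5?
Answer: -189379/7 ≈ -27054.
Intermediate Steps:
T(l, I) = l + (-5 + l)*(7 + I) (T(l, I) = (l - 5)*(I + 7) + l = (-5 + l)*(7 + I) + l = l + (-5 + l)*(7 + I))
(T(-4/7 + 7, 12) + 148)*(-149) = ((-35 - 5*12 + 8*(-4/7 + 7) + 12*(-4/7 + 7)) + 148)*(-149) = ((-35 - 60 + 8*(-4*⅐ + 7) + 12*(-4*⅐ + 7)) + 148)*(-149) = ((-35 - 60 + 8*(-4/7 + 7) + 12*(-4/7 + 7)) + 148)*(-149) = ((-35 - 60 + 8*(45/7) + 12*(45/7)) + 148)*(-149) = ((-35 - 60 + 360/7 + 540/7) + 148)*(-149) = (235/7 + 148)*(-149) = (1271/7)*(-149) = -189379/7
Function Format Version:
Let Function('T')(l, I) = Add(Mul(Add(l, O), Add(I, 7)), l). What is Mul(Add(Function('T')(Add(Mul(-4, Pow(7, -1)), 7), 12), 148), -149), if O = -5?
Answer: Rational(-189379, 7) ≈ -27054.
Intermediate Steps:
Function('T')(l, I) = Add(l, Mul(Add(-5, l), Add(7, I))) (Function('T')(l, I) = Add(Mul(Add(l, -5), Add(I, 7)), l) = Add(Mul(Add(-5, l), Add(7, I)), l) = Add(l, Mul(Add(-5, l), Add(7, I))))
Mul(Add(Function('T')(Add(Mul(-4, Pow(7, -1)), 7), 12), 148), -149) = Mul(Add(Add(-35, Mul(-5, 12), Mul(8, Add(Mul(-4, Pow(7, -1)), 7)), Mul(12, Add(Mul(-4, Pow(7, -1)), 7))), 148), -149) = Mul(Add(Add(-35, -60, Mul(8, Add(Mul(-4, Rational(1, 7)), 7)), Mul(12, Add(Mul(-4, Rational(1, 7)), 7))), 148), -149) = Mul(Add(Add(-35, -60, Mul(8, Add(Rational(-4, 7), 7)), Mul(12, Add(Rational(-4, 7), 7))), 148), -149) = Mul(Add(Add(-35, -60, Mul(8, Rational(45, 7)), Mul(12, Rational(45, 7))), 148), -149) = Mul(Add(Add(-35, -60, Rational(360, 7), Rational(540, 7)), 148), -149) = Mul(Add(Rational(235, 7), 148), -149) = Mul(Rational(1271, 7), -149) = Rational(-189379, 7)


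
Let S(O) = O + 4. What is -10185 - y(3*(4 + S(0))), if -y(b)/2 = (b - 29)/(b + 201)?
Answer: -458327/45 ≈ -10185.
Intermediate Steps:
S(O) = 4 + O
y(b) = -2*(-29 + b)/(201 + b) (y(b) = -2*(b - 29)/(b + 201) = -2*(-29 + b)/(201 + b))
-10185 - y(3*(4 + S(0))) = -10185 - 2*(29 - 3*(4 + (4 + 0)))/(201 + 3*(4 + (4 + 0))) = -10185 - 2*(29 - 3*(4 + 4))/(201 + 3*(4 + 4)) = -10185 - 2*(29 - 3*8)/(201 + 3*8) = -10185 - 2*(29 - 1*24)/(201 + 24) = -10185 - 2*(29 - 24)/225 = -10185 - 2*5/225 = -10185 - 1*2/45 = -10185 - 2/45 = -458327/45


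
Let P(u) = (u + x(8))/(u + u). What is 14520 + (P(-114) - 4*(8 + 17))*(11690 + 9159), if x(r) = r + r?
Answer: -235001719/114 ≈ -2.0614e+6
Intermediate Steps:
x(r) = 2*r
P(u) = (16 + u)/(2*u) (P(u) = (u + 2*8)/(u + u) = (u + 16)/((2*u)) = (16 + u)*(1/(2*u)) = (16 + u)/(2*u))
14520 + (P(-114) - 4*(8 + 17))*(11690 + 9159) = 14520 + ((½)*(16 - 114)/(-114) - 4*(8 + 17))*(11690 + 9159) = 14520 + ((½)*(-1/114)*(-98) - 4*25)*20849 = 14520 + (49/114 - 100)*20849 = 14520 - 11351/114*20849 = 14520 - 236656999/114 = -235001719/114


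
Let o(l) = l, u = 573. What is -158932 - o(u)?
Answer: -159505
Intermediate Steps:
-158932 - o(u) = -158932 - 1*573 = -158932 - 573 = -159505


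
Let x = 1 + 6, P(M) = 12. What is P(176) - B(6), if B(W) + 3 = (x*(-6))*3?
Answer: 141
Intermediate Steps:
x = 7
B(W) = -129 (B(W) = -3 + (7*(-6))*3 = -3 - 42*3 = -3 - 126 = -129)
P(176) - B(6) = 12 - 1*(-129) = 12 + 129 = 141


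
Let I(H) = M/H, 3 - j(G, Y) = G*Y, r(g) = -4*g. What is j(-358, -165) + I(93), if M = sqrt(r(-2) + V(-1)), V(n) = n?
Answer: -59067 + sqrt(7)/93 ≈ -59067.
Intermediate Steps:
M = sqrt(7) (M = sqrt(-4*(-2) - 1) = sqrt(8 - 1) = sqrt(7) ≈ 2.6458)
j(G, Y) = 3 - G*Y
I(H) = sqrt(7)/H
j(-358, -165) + I(93) = (3 - 1*(-358)*(-165)) + sqrt(7)/93 = (3 - 59070) + sqrt(7)*(1/93) = -59067 + sqrt(7)/93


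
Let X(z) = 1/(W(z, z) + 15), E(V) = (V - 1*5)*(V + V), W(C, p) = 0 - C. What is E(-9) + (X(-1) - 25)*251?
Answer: -96117/16 ≈ -6007.3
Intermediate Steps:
W(C, p) = -C
E(V) = 2*V*(-5 + V) (E(V) = (V - 5)*(2*V) = (-5 + V)*(2*V) = 2*V*(-5 + V))
X(z) = 1/(15 - z) (X(z) = 1/(-z + 15) = 1/(15 - z))
E(-9) + (X(-1) - 25)*251 = 2*(-9)*(-5 - 9) + (-1/(-15 - 1) - 25)*251 = 2*(-9)*(-14) + (-1/(-16) - 25)*251 = 252 + (-1*(-1/16) - 25)*251 = 252 + (1/16 - 25)*251 = 252 - 399/16*251 = 252 - 100149/16 = -96117/16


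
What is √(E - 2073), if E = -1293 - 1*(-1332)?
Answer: 3*I*√226 ≈ 45.1*I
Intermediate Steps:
E = 39 (E = -1293 + 1332 = 39)
√(E - 2073) = √(39 - 2073) = √(-2034) = 3*I*√226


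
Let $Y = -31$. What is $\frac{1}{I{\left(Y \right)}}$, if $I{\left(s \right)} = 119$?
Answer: $\frac{1}{119} \approx 0.0084034$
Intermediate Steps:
$\frac{1}{I{\left(Y \right)}} = \frac{1}{119}$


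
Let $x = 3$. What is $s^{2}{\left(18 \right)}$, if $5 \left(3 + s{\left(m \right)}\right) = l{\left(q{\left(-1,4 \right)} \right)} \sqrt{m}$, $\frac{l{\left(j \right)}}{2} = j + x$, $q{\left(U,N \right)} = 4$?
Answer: $\frac{3753}{25} - \frac{252 \sqrt{2}}{5} \approx 78.844$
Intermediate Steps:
$l{\left(j \right)} = 6 + 2 j$ ($l{\left(j \right)} = 2 \left(j + 3\right) = 2 \left(3 + j\right) = 6 + 2 j$)
$s{\left(m \right)} = -3 + \frac{14 \sqrt{m}}{5}$ ($s{\left(m \right)} = -3 + \frac{\left(6 + 2 \cdot 4\right) \sqrt{m}}{5} = -3 + \frac{\left(6 + 8\right) \sqrt{m}}{5} = -3 + \frac{14 \sqrt{m}}{5}$)
$s^{2}{\left(18 \right)} = \left(-3 + \frac{14 \sqrt{18}}{5}\right)^{2} = \left(-3 + \frac{14 \cdot 3 \sqrt{2}}{5}\right)^{2} = \left(-3 + \frac{42 \sqrt{2}}{5}\right)^{2}$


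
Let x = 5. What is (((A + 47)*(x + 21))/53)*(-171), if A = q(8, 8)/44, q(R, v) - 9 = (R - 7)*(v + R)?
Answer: -4652739/1166 ≈ -3990.3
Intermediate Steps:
q(R, v) = 9 + (-7 + R)*(R + v) (q(R, v) = 9 + (R - 7)*(v + R) = 9 + (-7 + R)*(R + v))
A = 25/44 (A = (9 + 8**2 - 7*8 - 7*8 + 8*8)/44 = (9 + 64 - 56 - 56 + 64)*(1/44) = 25*(1/44) = 25/44 ≈ 0.56818)
(((A + 47)*(x + 21))/53)*(-171) = (((25/44 + 47)*(5 + 21))/53)*(-171) = (((2093/44)*26)*(1/53))*(-171) = ((27209/22)*(1/53))*(-171) = (27209/1166)*(-171) = -4652739/1166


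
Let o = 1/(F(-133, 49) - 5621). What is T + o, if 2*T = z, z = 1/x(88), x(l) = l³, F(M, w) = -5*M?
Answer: -339497/1688687616 ≈ -0.00020104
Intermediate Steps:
z = 1/681472 (z = 1/(88³) = 1/681472 ≈ 1.4674e-6)
o = -1/4956 (o = 1/(-5*(-133) - 5621) = 1/(665 - 5621) = 1/(-4956) = -1/4956 ≈ -0.00020178)
T = 1/1362944 (T = (½)*(1/681472) = 1/1362944 ≈ 7.3371e-7)
T + o = 1/1362944 - 1/4956 = -339497/1688687616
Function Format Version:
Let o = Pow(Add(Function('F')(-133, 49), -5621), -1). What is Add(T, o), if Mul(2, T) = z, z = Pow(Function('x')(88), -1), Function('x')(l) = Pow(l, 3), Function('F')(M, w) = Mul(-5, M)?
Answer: Rational(-339497, 1688687616) ≈ -0.00020104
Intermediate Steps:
z = Rational(1, 681472) (z = Pow(Pow(88, 3), -1) = Pow(681472, -1) = Rational(1, 681472) ≈ 1.4674e-6)
o = Rational(-1, 4956) (o = Pow(Add(Mul(-5, -133), -5621), -1) = Pow(Add(665, -5621), -1) = Pow(-4956, -1) = Rational(-1, 4956) ≈ -0.00020178)
T = Rational(1, 1362944) (T = Mul(Rational(1, 2), Rational(1, 681472)) = Rational(1, 1362944) ≈ 7.3371e-7)
Add(T, o) = Add(Rational(1, 1362944), Rational(-1, 4956)) = Rational(-339497, 1688687616)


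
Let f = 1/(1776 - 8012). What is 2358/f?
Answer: -14704488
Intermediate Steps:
f = -1/6236 (f = 1/(-6236) = -1/6236 ≈ -0.00016036)
2358/f = 2358/(-1/6236) = 2358*(-6236) = -14704488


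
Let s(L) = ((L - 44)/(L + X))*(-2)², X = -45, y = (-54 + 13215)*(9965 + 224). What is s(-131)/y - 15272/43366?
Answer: -45054586790611/127935920332308 ≈ -0.35217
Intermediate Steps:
y = 134097429 (y = 13161*10189 = 134097429)
s(L) = 4*(-44 + L)/(-45 + L) (s(L) = ((L - 44)/(L - 45))*(-2)² = ((-44 + L)/(-45 + L))*4 = 4*(-44 + L)/(-45 + L))
s(-131)/y - 15272/43366 = (4*(-44 - 131)/(-45 - 131))/134097429 - 15272/43366 = (4*(-175)/(-176))*(1/134097429) - 15272*1/43366 = (4*(-1/176)*(-175))*(1/134097429) - 7636/21683 = (175/44)*(1/134097429) - 7636/21683 = 175/5900286876 - 7636/21683 = -45054586790611/127935920332308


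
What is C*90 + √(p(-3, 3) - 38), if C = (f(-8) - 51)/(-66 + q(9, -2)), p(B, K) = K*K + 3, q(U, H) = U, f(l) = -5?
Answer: 1680/19 + I*√26 ≈ 88.421 + 5.099*I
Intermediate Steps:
p(B, K) = 3 + K² (p(B, K) = K² + 3 = 3 + K²)
C = 56/57 (C = (-5 - 51)/(-66 + 9) = -56/(-57) = -56*(-1/57) = 56/57 ≈ 0.98246)
C*90 + √(p(-3, 3) - 38) = (56/57)*90 + √((3 + 3²) - 38) = 1680/19 + √((3 + 9) - 38) = 1680/19 + √(12 - 38) = 1680/19 + √(-26) = 1680/19 + I*√26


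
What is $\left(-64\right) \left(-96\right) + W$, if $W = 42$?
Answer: $6186$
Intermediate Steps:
$\left(-64\right) \left(-96\right) + W = \left(-64\right) \left(-96\right) + 42 = 6144 + 42 = 6186$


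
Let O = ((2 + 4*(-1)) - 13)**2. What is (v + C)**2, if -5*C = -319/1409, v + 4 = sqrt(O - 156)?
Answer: 4200845046/49632025 - 55722*sqrt(69)/7045 ≈ 18.939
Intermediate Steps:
O = 225 (O = ((2 - 4) - 13)**2 = (-2 - 13)**2 = (-15)**2 = 225)
v = -4 + sqrt(69) (v = -4 + sqrt(225 - 156) = -4 + sqrt(69) ≈ 4.3066)
C = 319/7045 (C = -(-319)/(5*1409) = -1/5*(-319/1409) = 319/7045 ≈ 0.045280)
(v + C)**2 = ((-4 + sqrt(69)) + 319/7045)**2 = (-27861/7045 + sqrt(69))**2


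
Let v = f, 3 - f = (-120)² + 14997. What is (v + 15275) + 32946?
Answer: 18827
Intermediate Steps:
f = -29394 (f = 3 - ((-120)² + 14997) = 3 - (14400 + 14997) = 3 - 1*29397 = 3 - 29397 = -29394)
v = -29394
(v + 15275) + 32946 = (-29394 + 15275) + 32946 = -14119 + 32946 = 18827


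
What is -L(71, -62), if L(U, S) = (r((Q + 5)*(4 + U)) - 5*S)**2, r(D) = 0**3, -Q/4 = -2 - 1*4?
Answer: -96100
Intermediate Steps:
Q = 24 (Q = -4*(-2 - 1*4) = -4*(-2 - 4) = -4*(-6) = 24)
r(D) = 0
L(U, S) = 25*S**2 (L(U, S) = (0 - 5*S)**2 = (-5*S)**2 = 25*S**2)
-L(71, -62) = -25*(-62)**2 = -25*3844 = -1*96100 = -96100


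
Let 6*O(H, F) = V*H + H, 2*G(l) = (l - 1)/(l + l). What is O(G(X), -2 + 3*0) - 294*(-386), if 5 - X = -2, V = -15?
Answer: 226967/2 ≈ 1.1348e+5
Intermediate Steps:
X = 7 (X = 5 - 1*(-2) = 5 + 2 = 7)
G(l) = (-1 + l)/(4*l) (G(l) = ((l - 1)/(l + l))/2 = ((-1 + l)/((2*l)))/2 = ((-1 + l)*(1/(2*l)))/2 = ((-1 + l)/(2*l))/2 = (-1 + l)/(4*l))
O(H, F) = -7*H/3 (O(H, F) = (-15*H + H)/6 = (-14*H)/6 = -7*H/3)
O(G(X), -2 + 3*0) - 294*(-386) = -7*(-1 + 7)/(12*7) - 294*(-386) = -7*6/(12*7) + 113484 = -7/3*3/14 + 113484 = -1/2 + 113484 = 226967/2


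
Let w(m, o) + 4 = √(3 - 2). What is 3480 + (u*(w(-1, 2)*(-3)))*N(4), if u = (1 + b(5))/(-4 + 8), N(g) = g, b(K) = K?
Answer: 3534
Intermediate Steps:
w(m, o) = -3 (w(m, o) = -4 + √(3 - 2) = -4 + √1 = -4 + 1 = -3)
u = 3/2 (u = (1 + 5)/(-4 + 8) = 6/4 = 6*(¼) = 3/2 ≈ 1.5000)
3480 + (u*(w(-1, 2)*(-3)))*N(4) = 3480 + (3*(-3*(-3))/2)*4 = 3480 + ((3/2)*9)*4 = 3480 + (27/2)*4 = 3480 + 54 = 3534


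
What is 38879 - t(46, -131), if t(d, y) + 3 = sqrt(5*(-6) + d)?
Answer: 38878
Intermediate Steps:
t(d, y) = -3 + sqrt(-30 + d) (t(d, y) = -3 + sqrt(5*(-6) + d) = -3 + sqrt(-30 + d))
38879 - t(46, -131) = 38879 - (-3 + sqrt(-30 + 46)) = 38879 - (-3 + sqrt(16)) = 38879 - (-3 + 4) = 38879 - 1*1 = 38879 - 1 = 38878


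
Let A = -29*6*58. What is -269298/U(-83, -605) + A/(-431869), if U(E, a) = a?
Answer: 116307563622/261280745 ≈ 445.14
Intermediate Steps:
A = -10092 (A = -174*58 = -10092)
-269298/U(-83, -605) + A/(-431869) = -269298/(-605) - 10092/(-431869) = -269298*(-1/605) - 10092*(-1/431869) = 269298/605 + 10092/431869 = 116307563622/261280745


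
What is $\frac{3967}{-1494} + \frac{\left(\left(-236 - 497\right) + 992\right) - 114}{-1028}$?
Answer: $- \frac{2147353}{767916} \approx -2.7963$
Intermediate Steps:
$\frac{3967}{-1494} + \frac{\left(\left(-236 - 497\right) + 992\right) - 114}{-1028} = 3967 \left(- \frac{1}{1494}\right) + \left(\left(\left(-236 - 497\right) + 992\right) - 114\right) \left(- \frac{1}{1028}\right) = - \frac{3967}{1494} + \left(\left(-733 + 992\right) - 114\right) \left(- \frac{1}{1028}\right) = - \frac{3967}{1494} + \left(259 - 114\right) \left(- \frac{1}{1028}\right) = - \frac{3967}{1494} + 145 \left(- \frac{1}{1028}\right) = - \frac{3967}{1494} - \frac{145}{1028} = - \frac{2147353}{767916}$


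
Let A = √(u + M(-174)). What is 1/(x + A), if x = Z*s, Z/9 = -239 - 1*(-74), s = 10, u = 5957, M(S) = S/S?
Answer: -825/12250919 - √662/73505514 ≈ -6.7692e-5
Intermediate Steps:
M(S) = 1
Z = -1485 (Z = 9*(-239 - 1*(-74)) = 9*(-239 + 74) = 9*(-165) = -1485)
x = -14850 (x = -1485*10 = -14850)
A = 3*√662 (A = √(5957 + 1) = √5958 = 3*√662 ≈ 77.188)
1/(x + A) = 1/(-14850 + 3*√662)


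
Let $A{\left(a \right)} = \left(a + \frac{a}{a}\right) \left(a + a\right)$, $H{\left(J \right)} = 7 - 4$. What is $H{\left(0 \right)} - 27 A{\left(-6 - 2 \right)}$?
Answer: $-3021$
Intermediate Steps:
$H{\left(J \right)} = 3$ ($H{\left(J \right)} = 7 - 4 = 3$)
$A{\left(a \right)} = 2 a \left(1 + a\right)$ ($A{\left(a \right)} = \left(a + 1\right) 2 a = \left(1 + a\right) 2 a = 2 a \left(1 + a\right)$)
$H{\left(0 \right)} - 27 A{\left(-6 - 2 \right)} = 3 - 27 \cdot 2 \left(-6 - 2\right) \left(1 - 8\right) = 3 - 27 \cdot 2 \left(-8\right) \left(1 - 8\right) = 3 - 27 \cdot 2 \left(-8\right) \left(-7\right) = 3 - 3024 = -3021$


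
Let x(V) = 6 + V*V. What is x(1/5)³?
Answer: 3442951/15625 ≈ 220.35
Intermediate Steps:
x(V) = 6 + V²
x(1/5)³ = (6 + (1/5)²)³ = (6 + (⅕)²)³ = (6 + 1/25)³ = (151/25)³ = 3442951/15625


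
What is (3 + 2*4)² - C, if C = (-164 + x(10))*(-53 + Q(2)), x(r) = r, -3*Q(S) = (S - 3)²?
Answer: -24277/3 ≈ -8092.3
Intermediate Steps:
Q(S) = -(-3 + S)²/3 (Q(S) = -(S - 3)²/3 = -(-3 + S)²/3)
C = 24640/3 (C = (-164 + 10)*(-53 - (-3 + 2)²/3) = -154*(-53 - ⅓*(-1)²) = -154*(-53 - ⅓*1) = -154*(-53 - ⅓) = -154*(-160/3) = 24640/3 ≈ 8213.3)
(3 + 2*4)² - C = (3 + 2*4)² - 1*24640/3 = (3 + 8)² - 24640/3 = 11² - 24640/3 = 121 - 24640/3 = -24277/3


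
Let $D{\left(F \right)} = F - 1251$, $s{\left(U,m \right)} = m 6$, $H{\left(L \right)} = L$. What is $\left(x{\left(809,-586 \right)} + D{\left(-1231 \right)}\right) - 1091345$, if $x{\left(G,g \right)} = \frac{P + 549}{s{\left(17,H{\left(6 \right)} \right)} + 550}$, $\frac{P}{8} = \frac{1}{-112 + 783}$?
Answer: $- \frac{430098970975}{393206} \approx -1.0938 \cdot 10^{6}$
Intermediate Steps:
$P = \frac{8}{671}$ ($P = \frac{8}{-112 + 783} = \frac{8}{671} \approx 0.011923$)
$s{\left(U,m \right)} = 6 m$
$D{\left(F \right)} = -1251 + F$
$x{\left(G,g \right)} = \frac{368387}{393206}$ ($x{\left(G,g \right)} = \frac{\frac{8}{671} + 549}{6 \cdot 6 + 550} = \frac{368387}{671 \left(36 + 550\right)} = \frac{368387}{671 \cdot 586} = \frac{368387}{671} \cdot \frac{1}{586} = \frac{368387}{393206}$)
$\left(x{\left(809,-586 \right)} + D{\left(-1231 \right)}\right) - 1091345 = \left(\frac{368387}{393206} - 2482\right) - 1091345 = - \frac{975568905}{393206} - 1091345 = - \frac{430098970975}{393206}$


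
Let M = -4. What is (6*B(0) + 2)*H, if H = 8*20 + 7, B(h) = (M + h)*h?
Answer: 334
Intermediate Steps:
B(h) = h*(-4 + h) (B(h) = (-4 + h)*h = h*(-4 + h))
H = 167 (H = 160 + 7 = 167)
(6*B(0) + 2)*H = (6*(0*(-4 + 0)) + 2)*167 = (6*(0*(-4)) + 2)*167 = (6*0 + 2)*167 = (0 + 2)*167 = 2*167 = 334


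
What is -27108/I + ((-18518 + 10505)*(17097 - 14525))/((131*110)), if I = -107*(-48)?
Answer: -4426695399/3083740 ≈ -1435.5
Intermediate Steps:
I = 5136
-27108/I + ((-18518 + 10505)*(17097 - 14525))/((131*110)) = -27108/5136 + ((-18518 + 10505)*(17097 - 14525))/((131*110)) = -27108*1/5136 - 8013*2572/14410 = -2259/428 - 20609436*1/14410 = -2259/428 - 10304718/7205 = -4426695399/3083740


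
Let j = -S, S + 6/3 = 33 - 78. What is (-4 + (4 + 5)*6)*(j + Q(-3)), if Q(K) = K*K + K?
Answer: 2650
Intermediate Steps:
Q(K) = K + K**2 (Q(K) = K**2 + K = K + K**2)
S = -47 (S = -2 + (33 - 78) = -2 - 45 = -47)
j = 47 (j = -1*(-47) = 47)
(-4 + (4 + 5)*6)*(j + Q(-3)) = (-4 + (4 + 5)*6)*(47 - 3*(1 - 3)) = (-4 + 9*6)*(47 - 3*(-2)) = (-4 + 54)*(47 + 6) = 50*53 = 2650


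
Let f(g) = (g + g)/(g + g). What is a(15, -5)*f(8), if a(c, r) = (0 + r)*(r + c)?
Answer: -50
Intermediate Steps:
a(c, r) = r*(c + r)
f(g) = 1 (f(g) = (2*g)/((2*g)) = (2*g)*(1/(2*g)) = 1)
a(15, -5)*f(8) = -5*(15 - 5)*1 = -5*10*1 = -50*1 = -50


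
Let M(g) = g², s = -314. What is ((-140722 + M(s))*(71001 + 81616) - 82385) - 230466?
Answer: -6429456593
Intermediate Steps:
((-140722 + M(s))*(71001 + 81616) - 82385) - 230466 = ((-140722 + (-314)²)*(71001 + 81616) - 82385) - 230466 = ((-140722 + 98596)*152617 - 82385) - 230466 = (-42126*152617 - 82385) - 230466 = (-6429143742 - 82385) - 230466 = -6429226127 - 230466 = -6429456593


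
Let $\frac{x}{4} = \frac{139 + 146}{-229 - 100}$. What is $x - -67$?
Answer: $\frac{20903}{329} \approx 63.535$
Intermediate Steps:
$x = - \frac{1140}{329}$ ($x = 4 \frac{139 + 146}{-229 - 100} = 4 \frac{285}{-329} = 4 \cdot 285 \left(- \frac{1}{329}\right) = 4 \left(- \frac{285}{329}\right) = - \frac{1140}{329} \approx -3.465$)
$x - -67 = - \frac{1140}{329} - -67 = - \frac{1140}{329} + \left(-3 + 70\right) = - \frac{1140}{329} + 67 = \frac{20903}{329}$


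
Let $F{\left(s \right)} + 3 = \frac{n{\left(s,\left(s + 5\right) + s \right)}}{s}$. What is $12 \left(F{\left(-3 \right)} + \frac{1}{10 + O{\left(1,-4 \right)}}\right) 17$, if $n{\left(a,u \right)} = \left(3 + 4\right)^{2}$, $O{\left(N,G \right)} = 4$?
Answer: $- \frac{27506}{7} \approx -3929.4$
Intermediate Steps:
$n{\left(a,u \right)} = 49$ ($n{\left(a,u \right)} = 7^{2} = 49$)
$F{\left(s \right)} = -3 + \frac{49}{s}$
$12 \left(F{\left(-3 \right)} + \frac{1}{10 + O{\left(1,-4 \right)}}\right) 17 = 12 \left(\left(-3 + \frac{49}{-3}\right) + \frac{1}{10 + 4}\right) 17 = 12 \left(\left(-3 + 49 \left(- \frac{1}{3}\right)\right) + \frac{1}{14}\right) 17 = 12 \left(\left(-3 - \frac{49}{3}\right) + \frac{1}{14}\right) 17 = 12 \left(- \frac{58}{3} + \frac{1}{14}\right) 17 = 12 \left(\left(- \frac{809}{42}\right) 17\right) = 12 \left(- \frac{13753}{42}\right) = - \frac{27506}{7}$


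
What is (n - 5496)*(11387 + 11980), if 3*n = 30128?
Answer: 106241960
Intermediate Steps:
n = 30128/3 (n = (⅓)*30128 = 30128/3 ≈ 10043.)
(n - 5496)*(11387 + 11980) = (30128/3 - 5496)*(11387 + 11980) = (13640/3)*23367 = 106241960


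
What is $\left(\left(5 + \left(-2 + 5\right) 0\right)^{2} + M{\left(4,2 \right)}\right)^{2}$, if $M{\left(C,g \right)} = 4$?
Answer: $841$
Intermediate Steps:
$\left(\left(5 + \left(-2 + 5\right) 0\right)^{2} + M{\left(4,2 \right)}\right)^{2} = \left(\left(5 + \left(-2 + 5\right) 0\right)^{2} + 4\right)^{2} = \left(\left(5 + 3 \cdot 0\right)^{2} + 4\right)^{2} = \left(\left(5 + 0\right)^{2} + 4\right)^{2} = \left(5^{2} + 4\right)^{2} = \left(25 + 4\right)^{2} = 29^{2} = 841$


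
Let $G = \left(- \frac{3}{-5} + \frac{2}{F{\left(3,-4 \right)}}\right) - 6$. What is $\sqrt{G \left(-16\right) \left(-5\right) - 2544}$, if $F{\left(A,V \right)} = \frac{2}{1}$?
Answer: $4 i \sqrt{181} \approx 53.815 i$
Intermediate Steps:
$F{\left(A,V \right)} = 2$ ($F{\left(A,V \right)} = 2 \cdot 1 = 2$)
$G = - \frac{22}{5}$ ($G = \left(- \frac{3}{-5} + \frac{2}{2}\right) - 6 = \left(\left(-3\right) \left(- \frac{1}{5}\right) + 2 \cdot \frac{1}{2}\right) - 6 = \left(\frac{3}{5} + 1\right) - 6 = \frac{8}{5} - 6 = - \frac{22}{5} \approx -4.4$)
$\sqrt{G \left(-16\right) \left(-5\right) - 2544} = \sqrt{\left(- \frac{22}{5}\right) \left(-16\right) \left(-5\right) - 2544} = \sqrt{\frac{352}{5} \left(-5\right) - 2544} = \sqrt{-352 - 2544} = \sqrt{-2896} = 4 i \sqrt{181}$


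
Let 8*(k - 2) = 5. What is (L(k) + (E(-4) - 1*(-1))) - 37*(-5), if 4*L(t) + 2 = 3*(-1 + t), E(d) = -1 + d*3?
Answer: 5559/32 ≈ 173.72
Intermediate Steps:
k = 21/8 (k = 2 + (1/8)*5 = 2 + 5/8 = 21/8 ≈ 2.6250)
E(d) = -1 + 3*d
L(t) = -5/4 + 3*t/4 (L(t) = -1/2 + (3*(-1 + t))/4 = -1/2 + (-3 + 3*t)/4 = -1/2 + (-3/4 + 3*t/4) = -5/4 + 3*t/4)
(L(k) + (E(-4) - 1*(-1))) - 37*(-5) = ((-5/4 + (3/4)*(21/8)) + ((-1 + 3*(-4)) - 1*(-1))) - 37*(-5) = ((-5/4 + 63/32) + ((-1 - 12) + 1)) + 185 = (23/32 + (-13 + 1)) + 185 = (23/32 - 12) + 185 = -361/32 + 185 = 5559/32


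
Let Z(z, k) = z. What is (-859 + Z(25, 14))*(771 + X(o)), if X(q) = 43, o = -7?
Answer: -678876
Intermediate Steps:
(-859 + Z(25, 14))*(771 + X(o)) = (-859 + 25)*(771 + 43) = -834*814 = -678876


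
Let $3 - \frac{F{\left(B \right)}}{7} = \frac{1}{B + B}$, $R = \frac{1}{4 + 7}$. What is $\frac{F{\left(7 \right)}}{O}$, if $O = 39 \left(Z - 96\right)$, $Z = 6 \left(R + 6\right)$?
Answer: $- \frac{451}{51012} \approx -0.0088411$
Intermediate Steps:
$R = \frac{1}{11} \approx 0.090909$
$Z = \frac{402}{11}$ ($Z = 6 \left(\frac{1}{11} + 6\right) = 6 \cdot \frac{67}{11} = \frac{402}{11} \approx 36.545$)
$F{\left(B \right)} = 21 - \frac{7}{2 B}$ ($F{\left(B \right)} = 21 - \frac{7}{B + B} = 21 - \frac{7}{2 B}$)
$O = - \frac{25506}{11}$ ($O = 39 \left(\frac{402}{11} - 96\right) = 39 \left(- \frac{654}{11}\right) = - \frac{25506}{11} \approx -2318.7$)
$\frac{F{\left(7 \right)}}{O} = \frac{21 - \frac{7}{2 \cdot 7}}{- \frac{25506}{11}} = \left(21 - \frac{1}{2}\right) \left(- \frac{11}{25506}\right) = \frac{41}{2} \left(- \frac{11}{25506}\right) = - \frac{451}{51012}$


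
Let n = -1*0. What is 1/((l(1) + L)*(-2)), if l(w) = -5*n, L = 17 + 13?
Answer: -1/60 ≈ -0.016667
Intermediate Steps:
L = 30
n = 0
l(w) = 0 (l(w) = -5*0 = 0)
1/((l(1) + L)*(-2)) = 1/((0 + 30)*(-2)) = 1/(30*(-2)) = 1/(-60) = -1/60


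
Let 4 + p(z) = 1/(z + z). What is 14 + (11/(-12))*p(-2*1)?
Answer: 859/48 ≈ 17.896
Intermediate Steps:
p(z) = -4 + 1/(2*z) (p(z) = -4 + 1/(z + z) = -4 + 1/(2*z))
14 + (11/(-12))*p(-2*1) = 14 + (11/(-12))*(-4 + 1/(2*((-2*1)))) = 14 + (11*(-1/12))*(-4 + (1/2)/(-2)) = 14 - 11*(-4 + (1/2)*(-1/2))/12 = 14 - 11*(-4 - 1/4)/12 = 14 - 11/12*(-17/4) = 14 + 187/48 = 859/48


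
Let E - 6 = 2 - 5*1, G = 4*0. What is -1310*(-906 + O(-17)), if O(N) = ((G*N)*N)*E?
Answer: 1186860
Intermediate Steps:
G = 0
E = 3 (E = 6 + (2 - 5*1) = 6 + (2 - 5) = 6 - 3 = 3)
O(N) = 0 (O(N) = ((0*N)*N)*3 = (0*N)*3 = 0*3 = 0)
-1310*(-906 + O(-17)) = -1310*(-906 + 0) = -1310*(-906) = 1186860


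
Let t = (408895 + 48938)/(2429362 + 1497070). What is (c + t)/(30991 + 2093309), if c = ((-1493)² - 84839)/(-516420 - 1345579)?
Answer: -7566610170553/15530783763611702400 ≈ -4.8720e-7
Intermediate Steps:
c = -2144210/1861999 (c = (2229049 - 84839)/(-1861999) = 2144210*(-1/1861999) = -2144210/1861999 ≈ -1.1516)
t = 457833/3926432 ≈ 0.11660
(c + t)/(30991 + 2093309) = (-2144210/1861999 + 457833/3926432)/(30991 + 2093309) = -7566610170553/7311012457568/2124300 = -7566610170553/7311012457568*1/2124300 = -7566610170553/15530783763611702400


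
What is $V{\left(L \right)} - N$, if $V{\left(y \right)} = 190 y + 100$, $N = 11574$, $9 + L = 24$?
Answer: $-8624$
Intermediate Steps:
$L = 15$ ($L = -9 + 24 = 15$)
$V{\left(y \right)} = 100 + 190 y$
$V{\left(L \right)} - N = \left(100 + 190 \cdot 15\right) - 11574 = \left(100 + 2850\right) - 11574 = 2950 - 11574 = -8624$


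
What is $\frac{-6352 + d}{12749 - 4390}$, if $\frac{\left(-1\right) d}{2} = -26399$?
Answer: $\frac{46446}{8359} \approx 5.5564$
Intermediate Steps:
$d = 52798$ ($d = \left(-2\right) \left(-26399\right) = 52798$)
$\frac{-6352 + d}{12749 - 4390} = \frac{-6352 + 52798}{12749 - 4390} = \frac{46446}{8359}$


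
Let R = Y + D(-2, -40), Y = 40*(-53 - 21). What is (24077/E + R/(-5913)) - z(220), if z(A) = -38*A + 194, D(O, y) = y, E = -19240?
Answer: 309643162873/37922040 ≈ 8165.3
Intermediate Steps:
Y = -2960 (Y = 40*(-74) = -2960)
z(A) = 194 - 38*A
R = -3000 (R = -2960 - 40 = -3000)
(24077/E + R/(-5913)) - z(220) = (24077/(-19240) - 3000/(-5913)) - (194 - 38*220) = (24077*(-1/19240) - 3000*(-1/5913)) - (194 - 8360) = (-24077/19240 + 1000/1971) - 1*(-8166) = -28215767/37922040 + 8166 = 309643162873/37922040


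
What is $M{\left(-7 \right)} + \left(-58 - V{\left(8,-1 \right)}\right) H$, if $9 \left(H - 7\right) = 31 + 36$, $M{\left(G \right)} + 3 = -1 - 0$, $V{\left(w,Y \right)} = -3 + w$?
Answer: $-914$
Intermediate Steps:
$M{\left(G \right)} = -4$ ($M{\left(G \right)} = -3 - 1 = -4$)
$H = \frac{130}{9}$ ($H = 7 + \frac{31 + 36}{9} = 7 + \frac{1}{9} \cdot 67 = 7 + \frac{67}{9} = \frac{130}{9} \approx 14.444$)
$M{\left(-7 \right)} + \left(-58 - V{\left(8,-1 \right)}\right) H = -4 + \left(-58 - \left(-3 + 8\right)\right) \frac{130}{9} = -4 + \left(-58 - 5\right) \frac{130}{9} = -4 - 910 = -914$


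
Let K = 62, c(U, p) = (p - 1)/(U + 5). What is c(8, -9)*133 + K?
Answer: -524/13 ≈ -40.308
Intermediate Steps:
c(U, p) = (-1 + p)/(5 + U)
c(8, -9)*133 + K = ((-1 - 9)/(5 + 8))*133 + 62 = (-10/13)*133 + 62 = ((1/13)*(-10))*133 + 62 = -10/13*133 + 62 = -1330/13 + 62 = -524/13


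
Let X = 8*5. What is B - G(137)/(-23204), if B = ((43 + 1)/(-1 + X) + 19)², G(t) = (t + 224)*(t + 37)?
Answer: 7197212497/17646642 ≈ 407.85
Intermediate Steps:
X = 40
G(t) = (37 + t)*(224 + t) (G(t) = (224 + t)*(37 + t) = (37 + t)*(224 + t))
B = 616225/1521 (B = ((43 + 1)/(-1 + 40) + 19)² = (44/39 + 19)² = (785/39)² = 616225/1521 ≈ 405.14)
B - G(137)/(-23204) = 616225/1521 - (8288 + 137² + 261*137)/(-23204) = 616225/1521 - (8288 + 18769 + 35757)*(-1)/23204 = 616225/1521 - 62814*(-1)/23204 = 616225/1521 - 1*(-31407/11602) = 616225/1521 + 31407/11602 = 7197212497/17646642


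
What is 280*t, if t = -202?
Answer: -56560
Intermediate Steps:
280*t = 280*(-202) = -56560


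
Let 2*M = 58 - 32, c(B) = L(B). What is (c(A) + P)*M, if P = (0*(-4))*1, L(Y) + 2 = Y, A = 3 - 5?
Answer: -52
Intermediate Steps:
A = -2
L(Y) = -2 + Y
c(B) = -2 + B
M = 13 (M = (58 - 32)/2 = (½)*26 = 13)
P = 0 (P = 0*1 = 0)
(c(A) + P)*M = ((-2 - 2) + 0)*13 = (-4 + 0)*13 = -4*13 = -52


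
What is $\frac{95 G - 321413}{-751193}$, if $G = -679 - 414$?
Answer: $\frac{425248}{751193} \approx 0.5661$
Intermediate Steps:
$G = -1093$ ($G = -679 - 414 = -1093$)
$\frac{95 G - 321413}{-751193} = \frac{95 \left(-1093\right) - 321413}{-751193} = \left(-103835 - 321413\right) \left(- \frac{1}{751193}\right) = \left(-425248\right) \left(- \frac{1}{751193}\right) = \frac{425248}{751193}$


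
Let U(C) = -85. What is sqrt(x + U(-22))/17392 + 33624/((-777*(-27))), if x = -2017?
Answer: 3736/2331 + I*sqrt(2102)/17392 ≈ 1.6027 + 0.0026361*I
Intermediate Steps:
sqrt(x + U(-22))/17392 + 33624/((-777*(-27))) = sqrt(-2017 - 85)/17392 + 33624/((-777*(-27))) = sqrt(-2102)*(1/17392) + 33624/20979 = (I*sqrt(2102))*(1/17392) + 33624*(1/20979) = I*sqrt(2102)/17392 + 3736/2331 = 3736/2331 + I*sqrt(2102)/17392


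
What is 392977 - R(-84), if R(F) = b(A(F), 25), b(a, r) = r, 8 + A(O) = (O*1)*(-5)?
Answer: 392952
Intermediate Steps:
A(O) = -8 - 5*O (A(O) = -8 + (O*1)*(-5) = -8 + O*(-5) = -8 - 5*O)
R(F) = 25
392977 - R(-84) = 392977 - 1*25 = 392977 - 25 = 392952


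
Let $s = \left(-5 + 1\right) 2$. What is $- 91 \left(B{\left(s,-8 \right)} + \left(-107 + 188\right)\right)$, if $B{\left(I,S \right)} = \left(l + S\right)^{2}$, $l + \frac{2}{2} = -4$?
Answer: $-22750$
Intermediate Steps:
$l = -5$ ($l = -1 - 4 = -5$)
$s = -8$ ($s = \left(-4\right) 2 = -8$)
$B{\left(I,S \right)} = \left(-5 + S\right)^{2}$
$- 91 \left(B{\left(s,-8 \right)} + \left(-107 + 188\right)\right) = - 91 \left(\left(-5 - 8\right)^{2} + \left(-107 + 188\right)\right) = - 91 \left(\left(-13\right)^{2} + 81\right) = - 91 \left(169 + 81\right) = \left(-91\right) 250 = -22750$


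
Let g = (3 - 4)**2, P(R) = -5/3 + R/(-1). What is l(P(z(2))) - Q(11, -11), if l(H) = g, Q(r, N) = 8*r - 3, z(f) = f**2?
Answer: -84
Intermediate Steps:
P(R) = -5/3 - R (P(R) = -5*1/3 + R*(-1) = -5/3 - R)
Q(r, N) = -3 + 8*r
g = 1 (g = (-1)**2 = 1)
l(H) = 1
l(P(z(2))) - Q(11, -11) = 1 - (-3 + 8*11) = 1 - (-3 + 88) = 1 - 1*85 = 1 - 85 = -84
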